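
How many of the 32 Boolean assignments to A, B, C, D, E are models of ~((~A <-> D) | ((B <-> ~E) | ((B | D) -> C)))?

Initial set: {~((~A <-> D) | ((B <-> ~E) | ((B | D) -> C)))}.
~((~A <-> D) | ((B <-> ~E) | ((B | D) -> C))): α-rule — add ~(~A <-> D), ~((B <-> ~E) | ((B | D) -> C)).
~((B <-> ~E) | ((B | D) -> C)): α-rule — add ~(B <-> ~E), ~((B | D) -> C).
~((B | D) -> C): α-rule — add (B | D), ~C.
~(~A <-> D): β-rule — branch into ~A, ~D  //  ~~A, D.
  branch 1 (add ~A, ~D):
    ~(B <-> ~E): β-rule — branch into B, ~~E  //  ~B, ~E.
      branch 1.1 (add B, ~~E):
        (B | D): β-rule — branch into B  //  D.
          branch 1.1.1 (add B):
            ○ open, literals {A=F, B=T, C=F, D=F, E=T}.
          branch 1.1.2 (add D):
            × closes — contains both D and ~D.
      branch 1.2 (add ~B, ~E):
        (B | D): β-rule — branch into B  //  D.
          branch 1.2.1 (add B):
            × closes — contains both B and ~B.
          branch 1.2.2 (add D):
            × closes — contains both D and ~D.
  branch 2 (add ~~A, D):
    ~(B <-> ~E): β-rule — branch into B, ~~E  //  ~B, ~E.
      branch 2.1 (add B, ~~E):
        (B | D): β-rule — branch into B  //  D.
          branch 2.1.1 (add B):
            ○ open, literals {A=T, B=T, C=F, D=T, E=T}.
          branch 2.1.2 (add D):
            ○ open, literals {A=T, B=T, C=F, D=T, E=T}.
      branch 2.2 (add ~B, ~E):
        (B | D): β-rule — branch into B  //  D.
          branch 2.2.1 (add B):
            × closes — contains both B and ~B.
          branch 2.2.2 (add D):
            ○ open, literals {A=T, B=F, C=F, D=T, E=F}.
4 branches closed, 4 open.
Each open branch fixes some atoms; the unmentioned ones are free. Counting distinct full assignments: branch {A=F, B=T, C=F, D=F, E=T} (none free) contributes 1 new; branch {A=T, B=T, C=F, D=T, E=T} (none free) contributes 1 new; branch {A=T, B=T, C=F, D=T, E=T} (none free) contributes 0 new; branch {A=T, B=F, C=F, D=T, E=F} (none free) contributes 1 new. Total: 3.

3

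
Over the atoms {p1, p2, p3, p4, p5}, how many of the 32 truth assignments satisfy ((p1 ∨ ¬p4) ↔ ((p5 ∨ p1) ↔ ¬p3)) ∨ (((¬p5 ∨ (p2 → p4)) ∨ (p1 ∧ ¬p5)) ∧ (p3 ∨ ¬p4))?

28

Initial set: {(((p1 ∨ ¬p4) ↔ ((p5 ∨ p1) ↔ ¬p3)) ∨ (((¬p5 ∨ (p2 → p4)) ∨ (p1 ∧ ¬p5)) ∧ (p3 ∨ ¬p4)))}.
(((p1 ∨ ¬p4) ↔ ((p5 ∨ p1) ↔ ¬p3)) ∨ (((¬p5 ∨ (p2 → p4)) ∨ (p1 ∧ ¬p5)) ∧ (p3 ∨ ¬p4))): β-rule — branch into ((p1 ∨ ¬p4) ↔ ((p5 ∨ p1) ↔ ¬p3))  //  (((¬p5 ∨ (p2 → p4)) ∨ (p1 ∧ ¬p5)) ∧ (p3 ∨ ¬p4)).
  branch 1 (add ((p1 ∨ ¬p4) ↔ ((p5 ∨ p1) ↔ ¬p3))):
    ((p1 ∨ ¬p4) ↔ ((p5 ∨ p1) ↔ ¬p3)): β-rule — branch into (p1 ∨ ¬p4), ((p5 ∨ p1) ↔ ¬p3)  //  ¬(p1 ∨ ¬p4), ¬((p5 ∨ p1) ↔ ¬p3).
      branch 1.1 (add (p1 ∨ ¬p4), ((p5 ∨ p1) ↔ ¬p3)):
        (p1 ∨ ¬p4): β-rule — branch into p1  //  ¬p4.
          branch 1.1.1 (add p1):
            ((p5 ∨ p1) ↔ ¬p3): β-rule — branch into (p5 ∨ p1), ¬p3  //  ¬(p5 ∨ p1), ¬¬p3.
              branch 1.1.1.1 (add (p5 ∨ p1), ¬p3):
                (p5 ∨ p1): β-rule — branch into p5  //  p1.
                  branch 1.1.1.1.1 (add p5):
                    ○ open, literals {p1=true, p3=false, p5=true}.
                  branch 1.1.1.1.2 (add p1):
                    ○ open, literals {p1=true, p3=false}.
              branch 1.1.1.2 (add ¬(p5 ∨ p1), ¬¬p3):
                ¬(p5 ∨ p1): α-rule — add ¬p5, ¬p1.
                × closes — contains both p1 and ¬p1.
          branch 1.1.2 (add ¬p4):
            ((p5 ∨ p1) ↔ ¬p3): β-rule — branch into (p5 ∨ p1), ¬p3  //  ¬(p5 ∨ p1), ¬¬p3.
              branch 1.1.2.1 (add (p5 ∨ p1), ¬p3):
                (p5 ∨ p1): β-rule — branch into p5  //  p1.
                  branch 1.1.2.1.1 (add p5):
                    ○ open, literals {p3=false, p4=false, p5=true}.
                  branch 1.1.2.1.2 (add p1):
                    ○ open, literals {p1=true, p3=false, p4=false}.
              branch 1.1.2.2 (add ¬(p5 ∨ p1), ¬¬p3):
                ¬(p5 ∨ p1): α-rule — add ¬p5, ¬p1.
                ○ open, literals {p1=false, p3=true, p4=false, p5=false}.
      branch 1.2 (add ¬(p1 ∨ ¬p4), ¬((p5 ∨ p1) ↔ ¬p3)):
        ¬(p1 ∨ ¬p4): α-rule — add ¬p1, ¬¬p4.
        ¬((p5 ∨ p1) ↔ ¬p3): β-rule — branch into (p5 ∨ p1), ¬¬p3  //  ¬(p5 ∨ p1), ¬p3.
          branch 1.2.1 (add (p5 ∨ p1), ¬¬p3):
            (p5 ∨ p1): β-rule — branch into p5  //  p1.
              branch 1.2.1.1 (add p5):
                ○ open, literals {p1=false, p3=true, p4=true, p5=true}.
              branch 1.2.1.2 (add p1):
                × closes — contains both p1 and ¬p1.
          branch 1.2.2 (add ¬(p5 ∨ p1), ¬p3):
            ¬(p5 ∨ p1): α-rule — add ¬p5, ¬p1.
            ○ open, literals {p1=false, p3=false, p4=true, p5=false}.
  branch 2 (add (((¬p5 ∨ (p2 → p4)) ∨ (p1 ∧ ¬p5)) ∧ (p3 ∨ ¬p4))):
    (((¬p5 ∨ (p2 → p4)) ∨ (p1 ∧ ¬p5)) ∧ (p3 ∨ ¬p4)): α-rule — add ((¬p5 ∨ (p2 → p4)) ∨ (p1 ∧ ¬p5)), (p3 ∨ ¬p4).
    ((¬p5 ∨ (p2 → p4)) ∨ (p1 ∧ ¬p5)): β-rule — branch into (¬p5 ∨ (p2 → p4))  //  (p1 ∧ ¬p5).
      branch 2.1 (add (¬p5 ∨ (p2 → p4))):
        (p3 ∨ ¬p4): β-rule — branch into p3  //  ¬p4.
          branch 2.1.1 (add p3):
            (¬p5 ∨ (p2 → p4)): β-rule — branch into ¬p5  //  (p2 → p4).
              branch 2.1.1.1 (add ¬p5):
                ○ open, literals {p3=true, p5=false}.
              branch 2.1.1.2 (add (p2 → p4)):
                (p2 → p4): β-rule — branch into ¬p2  //  p4.
                  branch 2.1.1.2.1 (add ¬p2):
                    ○ open, literals {p2=false, p3=true}.
                  branch 2.1.1.2.2 (add p4):
                    ○ open, literals {p3=true, p4=true}.
          branch 2.1.2 (add ¬p4):
            (¬p5 ∨ (p2 → p4)): β-rule — branch into ¬p5  //  (p2 → p4).
              branch 2.1.2.1 (add ¬p5):
                ○ open, literals {p4=false, p5=false}.
              branch 2.1.2.2 (add (p2 → p4)):
                (p2 → p4): β-rule — branch into ¬p2  //  p4.
                  branch 2.1.2.2.1 (add ¬p2):
                    ○ open, literals {p2=false, p4=false}.
                  branch 2.1.2.2.2 (add p4):
                    × closes — contains both p4 and ¬p4.
      branch 2.2 (add (p1 ∧ ¬p5)):
        (p1 ∧ ¬p5): α-rule — add p1, ¬p5.
        (p3 ∨ ¬p4): β-rule — branch into p3  //  ¬p4.
          branch 2.2.1 (add p3):
            ○ open, literals {p1=true, p3=true, p5=false}.
          branch 2.2.2 (add ¬p4):
            ○ open, literals {p1=true, p4=false, p5=false}.
3 branches closed, 14 open.
Each open branch fixes some atoms; the unmentioned ones are free. Counting distinct full assignments: branch {p1=true, p3=false, p5=true} (p2, p4) contributes 4 new; branch {p1=true, p3=false} (p2, p4, p5) contributes 4 new; branch {p3=false, p4=false, p5=true} (p1, p2) contributes 2 new; branch {p1=true, p3=false, p4=false} (p2, p5) contributes 0 new; branch {p1=false, p3=true, p4=false, p5=false} (p2) contributes 2 new; branch {p1=false, p3=true, p4=true, p5=true} (p2) contributes 2 new; branch {p1=false, p3=false, p4=true, p5=false} (p2) contributes 2 new; branch {p3=true, p5=false} (p1, p2, p4) contributes 6 new; branch {p2=false, p3=true} (p1, p4, p5) contributes 3 new; branch {p3=true, p4=true} (p1, p2, p5) contributes 1 new; branch {p4=false, p5=false} (p1, p2, p3) contributes 2 new; branch {p2=false, p4=false} (p1, p3, p5) contributes 0 new; branch {p1=true, p3=true, p5=false} (p2, p4) contributes 0 new; branch {p1=true, p4=false, p5=false} (p2, p3) contributes 0 new. Total: 28.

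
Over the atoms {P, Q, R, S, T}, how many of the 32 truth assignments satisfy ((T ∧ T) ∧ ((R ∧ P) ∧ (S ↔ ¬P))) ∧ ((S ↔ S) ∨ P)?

2

Initial set: {(((T ∧ T) ∧ ((R ∧ P) ∧ (S ↔ ¬P))) ∧ ((S ↔ S) ∨ P))}.
(((T ∧ T) ∧ ((R ∧ P) ∧ (S ↔ ¬P))) ∧ ((S ↔ S) ∨ P)): α-rule — add ((T ∧ T) ∧ ((R ∧ P) ∧ (S ↔ ¬P))), ((S ↔ S) ∨ P).
((T ∧ T) ∧ ((R ∧ P) ∧ (S ↔ ¬P))): α-rule — add (T ∧ T), ((R ∧ P) ∧ (S ↔ ¬P)).
(T ∧ T): α-rule — add T, T.
((R ∧ P) ∧ (S ↔ ¬P)): α-rule — add (R ∧ P), (S ↔ ¬P).
(R ∧ P): α-rule — add R, P.
((S ↔ S) ∨ P): β-rule — branch into (S ↔ S)  //  P.
  branch 1 (add (S ↔ S)):
    (S ↔ ¬P): β-rule — branch into S, ¬P  //  ¬S, ¬¬P.
      branch 1.1 (add S, ¬P):
        × closes — contains both P and ¬P.
      branch 1.2 (add ¬S, ¬¬P):
        (S ↔ S): β-rule — branch into S, S  //  ¬S, ¬S.
          branch 1.2.1 (add S, S):
            × closes — contains both S and ¬S.
          branch 1.2.2 (add ¬S, ¬S):
            ○ open, literals {P=T, R=T, S=F, T=T}.
  branch 2 (add P):
    (S ↔ ¬P): β-rule — branch into S, ¬P  //  ¬S, ¬¬P.
      branch 2.1 (add S, ¬P):
        × closes — contains both P and ¬P.
      branch 2.2 (add ¬S, ¬¬P):
        ○ open, literals {P=T, R=T, S=F, T=T}.
3 branches closed, 2 open.
Each open branch fixes some atoms; the unmentioned ones are free. Counting distinct full assignments: branch {P=T, R=T, S=F, T=T} (Q) contributes 2 new; branch {P=T, R=T, S=F, T=T} (Q) contributes 0 new. Total: 2.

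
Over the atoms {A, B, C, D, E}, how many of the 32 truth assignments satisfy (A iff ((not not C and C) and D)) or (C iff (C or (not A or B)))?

28

Initial set: {T ((A iff ((not not C and C) and D)) or (C iff (C or (not A or B))))}.
T ((A iff ((not not C and C) and D)) or (C iff (C or (not A or B)))): β-rule — branch into T (A iff ((not not C and C) and D))  //  T (C iff (C or (not A or B))).
  branch 1 (add T (A iff ((not not C and C) and D))):
    T (A iff ((not not C and C) and D)): β-rule — branch into T A, T ((not not C and C) and D)  //  F A, F ((not not C and C) and D).
      branch 1.1 (add T A, T ((not not C and C) and D)):
        T ((not not C and C) and D): α-rule — add T (not not C and C), T D.
        T (not not C and C): α-rule — add T not not C, T C.
        T not not C: drop double negation, giving T C.
        ○ open, literals {A=1, C=1, D=1}.
      branch 1.2 (add F A, F ((not not C and C) and D)):
        F ((not not C and C) and D): β-rule — branch into F (not not C and C)  //  F D.
          branch 1.2.1 (add F (not not C and C)):
            F (not not C and C): β-rule — branch into F not not C  //  F C.
              branch 1.2.1.1 (add F not not C):
                F not not C: drop double negation, giving F C.
                ○ open, literals {A=0, C=0}.
              branch 1.2.1.2 (add F C):
                ○ open, literals {A=0, C=0}.
          branch 1.2.2 (add F D):
            ○ open, literals {A=0, D=0}.
  branch 2 (add T (C iff (C or (not A or B)))):
    T (C iff (C or (not A or B))): β-rule — branch into T C, T (C or (not A or B))  //  F C, F (C or (not A or B)).
      branch 2.1 (add T C, T (C or (not A or B))):
        T (C or (not A or B)): β-rule — branch into T C  //  T (not A or B).
          branch 2.1.1 (add T C):
            ○ open, literals {C=1}.
          branch 2.1.2 (add T (not A or B)):
            T (not A or B): β-rule — branch into T not A  //  T B.
              branch 2.1.2.1 (add T not A):
                ○ open, literals {A=0, C=1}.
              branch 2.1.2.2 (add T B):
                ○ open, literals {B=1, C=1}.
      branch 2.2 (add F C, F (C or (not A or B))):
        F (C or (not A or B)): α-rule — add F C, F (not A or B).
        F (not A or B): α-rule — add F not A, F B.
        ○ open, literals {A=1, B=0, C=0}.
0 branches closed, 8 open.
Each open branch fixes some atoms; the unmentioned ones are free. Counting distinct full assignments: branch {A=1, C=1, D=1} (B, E) contributes 4 new; branch {A=0, C=0} (B, D, E) contributes 8 new; branch {A=0, C=0} (B, D, E) contributes 0 new; branch {A=0, D=0} (B, C, E) contributes 4 new; branch {C=1} (A, B, D, E) contributes 8 new; branch {A=0, C=1} (B, D, E) contributes 0 new; branch {B=1, C=1} (A, D, E) contributes 0 new; branch {A=1, B=0, C=0} (D, E) contributes 4 new. Total: 28.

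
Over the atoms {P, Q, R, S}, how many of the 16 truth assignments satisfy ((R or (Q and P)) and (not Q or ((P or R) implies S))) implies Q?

12

Initial set: {T (((R or (Q and P)) and (not Q or ((P or R) implies S))) implies Q)}.
T (((R or (Q and P)) and (not Q or ((P or R) implies S))) implies Q): β-rule — branch into F ((R or (Q and P)) and (not Q or ((P or R) implies S)))  //  T Q.
  branch 1 (add F ((R or (Q and P)) and (not Q or ((P or R) implies S)))):
    F ((R or (Q and P)) and (not Q or ((P or R) implies S))): β-rule — branch into F (R or (Q and P))  //  F (not Q or ((P or R) implies S)).
      branch 1.1 (add F (R or (Q and P))):
        F (R or (Q and P)): α-rule — add F R, F (Q and P).
        F (Q and P): β-rule — branch into F Q  //  F P.
          branch 1.1.1 (add F Q):
            ○ open, literals {Q=0, R=0}.
          branch 1.1.2 (add F P):
            ○ open, literals {P=0, R=0}.
      branch 1.2 (add F (not Q or ((P or R) implies S))):
        F (not Q or ((P or R) implies S)): α-rule — add F not Q, F ((P or R) implies S).
        F ((P or R) implies S): α-rule — add T (P or R), F S.
        T (P or R): β-rule — branch into T P  //  T R.
          branch 1.2.1 (add T P):
            ○ open, literals {P=1, Q=1, S=0}.
          branch 1.2.2 (add T R):
            ○ open, literals {Q=1, R=1, S=0}.
  branch 2 (add T Q):
    ○ open, literals {Q=1}.
0 branches closed, 5 open.
Each open branch fixes some atoms; the unmentioned ones are free. Counting distinct full assignments: branch {Q=0, R=0} (P, S) contributes 4 new; branch {P=0, R=0} (Q, S) contributes 2 new; branch {P=1, Q=1, S=0} (R) contributes 2 new; branch {Q=1, R=1, S=0} (P) contributes 1 new; branch {Q=1} (P, R, S) contributes 3 new. Total: 12.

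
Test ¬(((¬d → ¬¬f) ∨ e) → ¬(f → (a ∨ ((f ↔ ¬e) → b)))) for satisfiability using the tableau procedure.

Initial set: {¬(((¬d → ¬¬f) ∨ e) → ¬(f → (a ∨ ((f ↔ ¬e) → b))))}.
¬(((¬d → ¬¬f) ∨ e) → ¬(f → (a ∨ ((f ↔ ¬e) → b)))): α-rule — add ((¬d → ¬¬f) ∨ e), ¬¬(f → (a ∨ ((f ↔ ¬e) → b))).
((¬d → ¬¬f) ∨ e): β-rule — branch into (¬d → ¬¬f)  //  e.
  branch 1 (add (¬d → ¬¬f)):
    ¬¬(f → (a ∨ ((f ↔ ¬e) → b))): β-rule — branch into ¬f  //  (a ∨ ((f ↔ ¬e) → b)).
      branch 1.1 (add ¬f):
        (¬d → ¬¬f): β-rule — branch into ¬¬d  //  ¬¬f.
          branch 1.1.1 (add ¬¬d):
            ○ open, literals {d=true, f=false}.
          branch 1.1.2 (add ¬¬f):
            ¬¬f: drop double negation, giving f.
            × closes — contains both f and ¬f.
      branch 1.2 (add (a ∨ ((f ↔ ¬e) → b))):
        (¬d → ¬¬f): β-rule — branch into ¬¬d  //  ¬¬f.
          branch 1.2.1 (add ¬¬d):
            (a ∨ ((f ↔ ¬e) → b)): β-rule — branch into a  //  ((f ↔ ¬e) → b).
              branch 1.2.1.1 (add a):
                ○ open, literals {a=true, d=true}.
              branch 1.2.1.2 (add ((f ↔ ¬e) → b)):
                ((f ↔ ¬e) → b): β-rule — branch into ¬(f ↔ ¬e)  //  b.
                  branch 1.2.1.2.1 (add ¬(f ↔ ¬e)):
                    ¬(f ↔ ¬e): β-rule — branch into f, ¬¬e  //  ¬f, ¬e.
                      branch 1.2.1.2.1.1 (add f, ¬¬e):
                        ○ open, literals {d=true, e=true, f=true}.
                      branch 1.2.1.2.1.2 (add ¬f, ¬e):
                        ○ open, literals {d=true, e=false, f=false}.
                  branch 1.2.1.2.2 (add b):
                    ○ open, literals {b=true, d=true}.
          branch 1.2.2 (add ¬¬f):
            ¬¬f: drop double negation, giving f.
            (a ∨ ((f ↔ ¬e) → b)): β-rule — branch into a  //  ((f ↔ ¬e) → b).
              branch 1.2.2.1 (add a):
                ○ open, literals {a=true, f=true}.
              branch 1.2.2.2 (add ((f ↔ ¬e) → b)):
                ((f ↔ ¬e) → b): β-rule — branch into ¬(f ↔ ¬e)  //  b.
                  branch 1.2.2.2.1 (add ¬(f ↔ ¬e)):
                    ¬(f ↔ ¬e): β-rule — branch into f, ¬¬e  //  ¬f, ¬e.
                      branch 1.2.2.2.1.1 (add f, ¬¬e):
                        ○ open, literals {e=true, f=true}.
                      branch 1.2.2.2.1.2 (add ¬f, ¬e):
                        × closes — contains both f and ¬f.
                  branch 1.2.2.2.2 (add b):
                    ○ open, literals {b=true, f=true}.
  branch 2 (add e):
    ¬¬(f → (a ∨ ((f ↔ ¬e) → b))): β-rule — branch into ¬f  //  (a ∨ ((f ↔ ¬e) → b)).
      branch 2.1 (add ¬f):
        ○ open, literals {e=true, f=false}.
      branch 2.2 (add (a ∨ ((f ↔ ¬e) → b))):
        (a ∨ ((f ↔ ¬e) → b)): β-rule — branch into a  //  ((f ↔ ¬e) → b).
          branch 2.2.1 (add a):
            ○ open, literals {a=true, e=true}.
          branch 2.2.2 (add ((f ↔ ¬e) → b)):
            ((f ↔ ¬e) → b): β-rule — branch into ¬(f ↔ ¬e)  //  b.
              branch 2.2.2.1 (add ¬(f ↔ ¬e)):
                ¬(f ↔ ¬e): β-rule — branch into f, ¬¬e  //  ¬f, ¬e.
                  branch 2.2.2.1.1 (add f, ¬¬e):
                    ○ open, literals {e=true, f=true}.
                  branch 2.2.2.1.2 (add ¬f, ¬e):
                    × closes — contains both e and ¬e.
              branch 2.2.2.2 (add b):
                ○ open, literals {b=true, e=true}.
3 branches closed, 12 open.
An open branch gives a satisfying assignment: d=true, f=false.

Satisfiable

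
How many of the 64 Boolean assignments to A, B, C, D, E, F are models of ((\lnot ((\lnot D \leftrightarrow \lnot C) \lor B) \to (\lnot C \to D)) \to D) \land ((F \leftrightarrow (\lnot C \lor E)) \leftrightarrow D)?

16

Initial set: {(((\lnot ((\lnot D \leftrightarrow \lnot C) \lor B) \to (\lnot C \to D)) \to D) \land ((F \leftrightarrow (\lnot C \lor E)) \leftrightarrow D))}.
(((\lnot ((\lnot D \leftrightarrow \lnot C) \lor B) \to (\lnot C \to D)) \to D) \land ((F \leftrightarrow (\lnot C \lor E)) \leftrightarrow D)): α-rule — add ((\lnot ((\lnot D \leftrightarrow \lnot C) \lor B) \to (\lnot C \to D)) \to D), ((F \leftrightarrow (\lnot C \lor E)) \leftrightarrow D).
((\lnot ((\lnot D \leftrightarrow \lnot C) \lor B) \to (\lnot C \to D)) \to D): β-rule — branch into \lnot (\lnot ((\lnot D \leftrightarrow \lnot C) \lor B) \to (\lnot C \to D))  //  D.
  branch 1 (add \lnot (\lnot ((\lnot D \leftrightarrow \lnot C) \lor B) \to (\lnot C \to D))):
    \lnot (\lnot ((\lnot D \leftrightarrow \lnot C) \lor B) \to (\lnot C \to D)): α-rule — add \lnot ((\lnot D \leftrightarrow \lnot C) \lor B), \lnot (\lnot C \to D).
    \lnot ((\lnot D \leftrightarrow \lnot C) \lor B): α-rule — add \lnot (\lnot D \leftrightarrow \lnot C), \lnot B.
    \lnot (\lnot C \to D): α-rule — add \lnot C, \lnot D.
    ((F \leftrightarrow (\lnot C \lor E)) \leftrightarrow D): β-rule — branch into (F \leftrightarrow (\lnot C \lor E)), D  //  \lnot (F \leftrightarrow (\lnot C \lor E)), \lnot D.
      branch 1.1 (add (F \leftrightarrow (\lnot C \lor E)), D):
        × closes — contains both D and \lnot D.
      branch 1.2 (add \lnot (F \leftrightarrow (\lnot C \lor E)), \lnot D):
        \lnot (\lnot D \leftrightarrow \lnot C): β-rule — branch into \lnot D, \lnot \lnot C  //  \lnot \lnot D, \lnot C.
          branch 1.2.1 (add \lnot D, \lnot \lnot C):
            × closes — contains both C and \lnot C.
          branch 1.2.2 (add \lnot \lnot D, \lnot C):
            × closes — contains both D and \lnot D.
  branch 2 (add D):
    ((F \leftrightarrow (\lnot C \lor E)) \leftrightarrow D): β-rule — branch into (F \leftrightarrow (\lnot C \lor E)), D  //  \lnot (F \leftrightarrow (\lnot C \lor E)), \lnot D.
      branch 2.1 (add (F \leftrightarrow (\lnot C \lor E)), D):
        (F \leftrightarrow (\lnot C \lor E)): β-rule — branch into F, (\lnot C \lor E)  //  \lnot F, \lnot (\lnot C \lor E).
          branch 2.1.1 (add F, (\lnot C \lor E)):
            (\lnot C \lor E): β-rule — branch into \lnot C  //  E.
              branch 2.1.1.1 (add \lnot C):
                ○ open, literals {C=false, D=true, F=true}.
              branch 2.1.1.2 (add E):
                ○ open, literals {D=true, E=true, F=true}.
          branch 2.1.2 (add \lnot F, \lnot (\lnot C \lor E)):
            \lnot (\lnot C \lor E): α-rule — add \lnot \lnot C, \lnot E.
            ○ open, literals {C=true, D=true, E=false, F=false}.
      branch 2.2 (add \lnot (F \leftrightarrow (\lnot C \lor E)), \lnot D):
        × closes — contains both D and \lnot D.
4 branches closed, 3 open.
Each open branch fixes some atoms; the unmentioned ones are free. Counting distinct full assignments: branch {C=false, D=true, F=true} (A, B, E) contributes 8 new; branch {D=true, E=true, F=true} (A, B, C) contributes 4 new; branch {C=true, D=true, E=false, F=false} (A, B) contributes 4 new. Total: 16.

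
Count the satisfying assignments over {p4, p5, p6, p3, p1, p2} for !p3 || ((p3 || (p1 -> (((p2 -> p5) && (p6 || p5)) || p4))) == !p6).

Initial set: {T (!p3 || ((p3 || (p1 -> (((p2 -> p5) && (p6 || p5)) || p4))) == !p6))}.
T (!p3 || ((p3 || (p1 -> (((p2 -> p5) && (p6 || p5)) || p4))) == !p6)): β-rule — branch into T !p3  //  T ((p3 || (p1 -> (((p2 -> p5) && (p6 || p5)) || p4))) == !p6).
  branch 1 (add T !p3):
    ○ open, literals {p3=F}.
  branch 2 (add T ((p3 || (p1 -> (((p2 -> p5) && (p6 || p5)) || p4))) == !p6)):
    T ((p3 || (p1 -> (((p2 -> p5) && (p6 || p5)) || p4))) == !p6): β-rule — branch into T (p3 || (p1 -> (((p2 -> p5) && (p6 || p5)) || p4))), T !p6  //  F (p3 || (p1 -> (((p2 -> p5) && (p6 || p5)) || p4))), F !p6.
      branch 2.1 (add T (p3 || (p1 -> (((p2 -> p5) && (p6 || p5)) || p4))), T !p6):
        T (p3 || (p1 -> (((p2 -> p5) && (p6 || p5)) || p4))): β-rule — branch into T p3  //  T (p1 -> (((p2 -> p5) && (p6 || p5)) || p4)).
          branch 2.1.1 (add T p3):
            ○ open, literals {p3=T, p6=F}.
          branch 2.1.2 (add T (p1 -> (((p2 -> p5) && (p6 || p5)) || p4))):
            T (p1 -> (((p2 -> p5) && (p6 || p5)) || p4)): β-rule — branch into F p1  //  T (((p2 -> p5) && (p6 || p5)) || p4).
              branch 2.1.2.1 (add F p1):
                ○ open, literals {p1=F, p6=F}.
              branch 2.1.2.2 (add T (((p2 -> p5) && (p6 || p5)) || p4)):
                T (((p2 -> p5) && (p6 || p5)) || p4): β-rule — branch into T ((p2 -> p5) && (p6 || p5))  //  T p4.
                  branch 2.1.2.2.1 (add T ((p2 -> p5) && (p6 || p5))):
                    T ((p2 -> p5) && (p6 || p5)): α-rule — add T (p2 -> p5), T (p6 || p5).
                    T (p2 -> p5): β-rule — branch into F p2  //  T p5.
                      branch 2.1.2.2.1.1 (add F p2):
                        T (p6 || p5): β-rule — branch into T p6  //  T p5.
                          branch 2.1.2.2.1.1.1 (add T p6):
                            × closes — contains both p6 and !p6.
                          branch 2.1.2.2.1.1.2 (add T p5):
                            ○ open, literals {p2=F, p5=T, p6=F}.
                      branch 2.1.2.2.1.2 (add T p5):
                        T (p6 || p5): β-rule — branch into T p6  //  T p5.
                          branch 2.1.2.2.1.2.1 (add T p6):
                            × closes — contains both p6 and !p6.
                          branch 2.1.2.2.1.2.2 (add T p5):
                            ○ open, literals {p5=T, p6=F}.
                  branch 2.1.2.2.2 (add T p4):
                    ○ open, literals {p4=T, p6=F}.
      branch 2.2 (add F (p3 || (p1 -> (((p2 -> p5) && (p6 || p5)) || p4))), F !p6):
        F (p3 || (p1 -> (((p2 -> p5) && (p6 || p5)) || p4))): α-rule — add F p3, F (p1 -> (((p2 -> p5) && (p6 || p5)) || p4)).
        F (p1 -> (((p2 -> p5) && (p6 || p5)) || p4)): α-rule — add T p1, F (((p2 -> p5) && (p6 || p5)) || p4).
        F (((p2 -> p5) && (p6 || p5)) || p4): α-rule — add F ((p2 -> p5) && (p6 || p5)), F p4.
        F ((p2 -> p5) && (p6 || p5)): β-rule — branch into F (p2 -> p5)  //  F (p6 || p5).
          branch 2.2.1 (add F (p2 -> p5)):
            F (p2 -> p5): α-rule — add T p2, F p5.
            ○ open, literals {p1=T, p2=T, p3=F, p4=F, p5=F, p6=T}.
          branch 2.2.2 (add F (p6 || p5)):
            F (p6 || p5): α-rule — add F p6, F p5.
            × closes — contains both p6 and !p6.
3 branches closed, 7 open.
Each open branch fixes some atoms; the unmentioned ones are free. Counting distinct full assignments: branch {p3=F} (p4, p5, p6, p1, p2) contributes 32 new; branch {p3=T, p6=F} (p4, p5, p1, p2) contributes 16 new; branch {p1=F, p6=F} (p4, p5, p3, p2) contributes 0 new; branch {p2=F, p5=T, p6=F} (p4, p3, p1) contributes 0 new; branch {p5=T, p6=F} (p4, p3, p1, p2) contributes 0 new; branch {p4=T, p6=F} (p5, p3, p1, p2) contributes 0 new; branch {p1=T, p2=T, p3=F, p4=F, p5=F, p6=T} (none free) contributes 0 new. Total: 48.

48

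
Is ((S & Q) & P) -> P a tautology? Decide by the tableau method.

Assume the negation and expand:
Initial set: {~(((S & Q) & P) -> P)}.
~(((S & Q) & P) -> P): α-rule — add ((S & Q) & P), ~P.
((S & Q) & P): α-rule — add (S & Q), P.
× closes — contains both P and ~P.
All 1 branch closes.
Every branch closed, so the negation is unsatisfiable and the formula is valid.

Valid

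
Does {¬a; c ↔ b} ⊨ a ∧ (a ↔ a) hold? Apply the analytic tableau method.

No

Initial set: {¬a; (c ↔ b); ¬(a ∧ (a ↔ a))}.
(c ↔ b): β-rule — branch into c, b  //  ¬c, ¬b.
  branch 1 (add c, b):
    ¬(a ∧ (a ↔ a)): β-rule — branch into ¬a  //  ¬(a ↔ a).
      branch 1.1 (add ¬a):
        ○ open, literals {a=F, b=T, c=T}.
      branch 1.2 (add ¬(a ↔ a)):
        ¬(a ↔ a): β-rule — branch into a, ¬a  //  ¬a, a.
          branch 1.2.1 (add a, ¬a):
            × closes — contains both a and ¬a.
          branch 1.2.2 (add ¬a, a):
            × closes — contains both a and ¬a.
  branch 2 (add ¬c, ¬b):
    ¬(a ∧ (a ↔ a)): β-rule — branch into ¬a  //  ¬(a ↔ a).
      branch 2.1 (add ¬a):
        ○ open, literals {a=F, b=F, c=F}.
      branch 2.2 (add ¬(a ↔ a)):
        ¬(a ↔ a): β-rule — branch into a, ¬a  //  ¬a, a.
          branch 2.2.1 (add a, ¬a):
            × closes — contains both a and ¬a.
          branch 2.2.2 (add ¬a, a):
            × closes — contains both a and ¬a.
4 branches closed, 2 open.
An open branch gives a countermodel: a=F, b=T, c=T (unmentioned atoms arbitrary); the premises hold there but the conclusion fails.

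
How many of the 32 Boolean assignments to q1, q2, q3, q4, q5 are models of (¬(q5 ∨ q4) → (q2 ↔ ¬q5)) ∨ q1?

30

Initial set: {T ((¬(q5 ∨ q4) → (q2 ↔ ¬q5)) ∨ q1)}.
T ((¬(q5 ∨ q4) → (q2 ↔ ¬q5)) ∨ q1): β-rule — branch into T (¬(q5 ∨ q4) → (q2 ↔ ¬q5))  //  T q1.
  branch 1 (add T (¬(q5 ∨ q4) → (q2 ↔ ¬q5))):
    T (¬(q5 ∨ q4) → (q2 ↔ ¬q5)): β-rule — branch into F ¬(q5 ∨ q4)  //  T (q2 ↔ ¬q5).
      branch 1.1 (add F ¬(q5 ∨ q4)):
        F ¬(q5 ∨ q4): β-rule — branch into T q5  //  T q4.
          branch 1.1.1 (add T q5):
            ○ open, literals {q5=T}.
          branch 1.1.2 (add T q4):
            ○ open, literals {q4=T}.
      branch 1.2 (add T (q2 ↔ ¬q5)):
        T (q2 ↔ ¬q5): β-rule — branch into T q2, T ¬q5  //  F q2, F ¬q5.
          branch 1.2.1 (add T q2, T ¬q5):
            ○ open, literals {q2=T, q5=F}.
          branch 1.2.2 (add F q2, F ¬q5):
            ○ open, literals {q2=F, q5=T}.
  branch 2 (add T q1):
    ○ open, literals {q1=T}.
0 branches closed, 5 open.
Each open branch fixes some atoms; the unmentioned ones are free. Counting distinct full assignments: branch {q5=T} (q1, q2, q3, q4) contributes 16 new; branch {q4=T} (q1, q2, q3, q5) contributes 8 new; branch {q2=T, q5=F} (q1, q3, q4) contributes 4 new; branch {q2=F, q5=T} (q1, q3, q4) contributes 0 new; branch {q1=T} (q2, q3, q4, q5) contributes 2 new. Total: 30.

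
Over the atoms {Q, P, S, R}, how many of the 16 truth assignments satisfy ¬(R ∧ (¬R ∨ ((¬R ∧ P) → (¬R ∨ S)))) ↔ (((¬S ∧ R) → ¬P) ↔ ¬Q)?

8

Initial set: {T (¬(R ∧ (¬R ∨ ((¬R ∧ P) → (¬R ∨ S)))) ↔ (((¬S ∧ R) → ¬P) ↔ ¬Q))}.
T (¬(R ∧ (¬R ∨ ((¬R ∧ P) → (¬R ∨ S)))) ↔ (((¬S ∧ R) → ¬P) ↔ ¬Q)): β-rule — branch into T ¬(R ∧ (¬R ∨ ((¬R ∧ P) → (¬R ∨ S)))), T (((¬S ∧ R) → ¬P) ↔ ¬Q)  //  F ¬(R ∧ (¬R ∨ ((¬R ∧ P) → (¬R ∨ S)))), F (((¬S ∧ R) → ¬P) ↔ ¬Q).
  branch 1 (add T ¬(R ∧ (¬R ∨ ((¬R ∧ P) → (¬R ∨ S)))), T (((¬S ∧ R) → ¬P) ↔ ¬Q)):
    T ¬(R ∧ (¬R ∨ ((¬R ∧ P) → (¬R ∨ S)))): β-rule — branch into F R  //  F (¬R ∨ ((¬R ∧ P) → (¬R ∨ S))).
      branch 1.1 (add F R):
        T (((¬S ∧ R) → ¬P) ↔ ¬Q): β-rule — branch into T ((¬S ∧ R) → ¬P), T ¬Q  //  F ((¬S ∧ R) → ¬P), F ¬Q.
          branch 1.1.1 (add T ((¬S ∧ R) → ¬P), T ¬Q):
            T ((¬S ∧ R) → ¬P): β-rule — branch into F (¬S ∧ R)  //  T ¬P.
              branch 1.1.1.1 (add F (¬S ∧ R)):
                F (¬S ∧ R): β-rule — branch into F ¬S  //  F R.
                  branch 1.1.1.1.1 (add F ¬S):
                    ○ open, literals {Q=F, R=F, S=T}.
                  branch 1.1.1.1.2 (add F R):
                    ○ open, literals {Q=F, R=F}.
              branch 1.1.1.2 (add T ¬P):
                ○ open, literals {P=F, Q=F, R=F}.
          branch 1.1.2 (add F ((¬S ∧ R) → ¬P), F ¬Q):
            F ((¬S ∧ R) → ¬P): α-rule — add T (¬S ∧ R), F ¬P.
            T (¬S ∧ R): α-rule — add T ¬S, T R.
            × closes — contains both R and ¬R.
      branch 1.2 (add F (¬R ∨ ((¬R ∧ P) → (¬R ∨ S)))):
        F (¬R ∨ ((¬R ∧ P) → (¬R ∨ S))): α-rule — add F ¬R, F ((¬R ∧ P) → (¬R ∨ S)).
        F ((¬R ∧ P) → (¬R ∨ S)): α-rule — add T (¬R ∧ P), F (¬R ∨ S).
        T (¬R ∧ P): α-rule — add T ¬R, T P.
        × closes — contains both R and ¬R.
  branch 2 (add F ¬(R ∧ (¬R ∨ ((¬R ∧ P) → (¬R ∨ S)))), F (((¬S ∧ R) → ¬P) ↔ ¬Q)):
    F ¬(R ∧ (¬R ∨ ((¬R ∧ P) → (¬R ∨ S)))): α-rule — add T R, T (¬R ∨ ((¬R ∧ P) → (¬R ∨ S))).
    F (((¬S ∧ R) → ¬P) ↔ ¬Q): β-rule — branch into T ((¬S ∧ R) → ¬P), F ¬Q  //  F ((¬S ∧ R) → ¬P), T ¬Q.
      branch 2.1 (add T ((¬S ∧ R) → ¬P), F ¬Q):
        T (¬R ∨ ((¬R ∧ P) → (¬R ∨ S))): β-rule — branch into T ¬R  //  T ((¬R ∧ P) → (¬R ∨ S)).
          branch 2.1.1 (add T ¬R):
            × closes — contains both R and ¬R.
          branch 2.1.2 (add T ((¬R ∧ P) → (¬R ∨ S))):
            T ((¬S ∧ R) → ¬P): β-rule — branch into F (¬S ∧ R)  //  T ¬P.
              branch 2.1.2.1 (add F (¬S ∧ R)):
                T ((¬R ∧ P) → (¬R ∨ S)): β-rule — branch into F (¬R ∧ P)  //  T (¬R ∨ S).
                  branch 2.1.2.1.1 (add F (¬R ∧ P)):
                    F (¬S ∧ R): β-rule — branch into F ¬S  //  F R.
                      branch 2.1.2.1.1.1 (add F ¬S):
                        F (¬R ∧ P): β-rule — branch into F ¬R  //  F P.
                          branch 2.1.2.1.1.1.1 (add F ¬R):
                            ○ open, literals {Q=T, R=T, S=T}.
                          branch 2.1.2.1.1.1.2 (add F P):
                            ○ open, literals {P=F, Q=T, R=T, S=T}.
                      branch 2.1.2.1.1.2 (add F R):
                        × closes — contains both R and ¬R.
                  branch 2.1.2.1.2 (add T (¬R ∨ S)):
                    F (¬S ∧ R): β-rule — branch into F ¬S  //  F R.
                      branch 2.1.2.1.2.1 (add F ¬S):
                        T (¬R ∨ S): β-rule — branch into T ¬R  //  T S.
                          branch 2.1.2.1.2.1.1 (add T ¬R):
                            × closes — contains both R and ¬R.
                          branch 2.1.2.1.2.1.2 (add T S):
                            ○ open, literals {Q=T, R=T, S=T}.
                      branch 2.1.2.1.2.2 (add F R):
                        × closes — contains both R and ¬R.
              branch 2.1.2.2 (add T ¬P):
                T ((¬R ∧ P) → (¬R ∨ S)): β-rule — branch into F (¬R ∧ P)  //  T (¬R ∨ S).
                  branch 2.1.2.2.1 (add F (¬R ∧ P)):
                    F (¬R ∧ P): β-rule — branch into F ¬R  //  F P.
                      branch 2.1.2.2.1.1 (add F ¬R):
                        ○ open, literals {P=F, Q=T, R=T}.
                      branch 2.1.2.2.1.2 (add F P):
                        ○ open, literals {P=F, Q=T, R=T}.
                  branch 2.1.2.2.2 (add T (¬R ∨ S)):
                    T (¬R ∨ S): β-rule — branch into T ¬R  //  T S.
                      branch 2.1.2.2.2.1 (add T ¬R):
                        × closes — contains both R and ¬R.
                      branch 2.1.2.2.2.2 (add T S):
                        ○ open, literals {P=F, Q=T, R=T, S=T}.
      branch 2.2 (add F ((¬S ∧ R) → ¬P), T ¬Q):
        F ((¬S ∧ R) → ¬P): α-rule — add T (¬S ∧ R), F ¬P.
        T (¬S ∧ R): α-rule — add T ¬S, T R.
        T (¬R ∨ ((¬R ∧ P) → (¬R ∨ S))): β-rule — branch into T ¬R  //  T ((¬R ∧ P) → (¬R ∨ S)).
          branch 2.2.1 (add T ¬R):
            × closes — contains both R and ¬R.
          branch 2.2.2 (add T ((¬R ∧ P) → (¬R ∨ S))):
            T ((¬R ∧ P) → (¬R ∨ S)): β-rule — branch into F (¬R ∧ P)  //  T (¬R ∨ S).
              branch 2.2.2.1 (add F (¬R ∧ P)):
                F (¬R ∧ P): β-rule — branch into F ¬R  //  F P.
                  branch 2.2.2.1.1 (add F ¬R):
                    ○ open, literals {P=T, Q=F, R=T, S=F}.
                  branch 2.2.2.1.2 (add F P):
                    × closes — contains both P and ¬P.
              branch 2.2.2.2 (add T (¬R ∨ S)):
                T (¬R ∨ S): β-rule — branch into T ¬R  //  T S.
                  branch 2.2.2.2.1 (add T ¬R):
                    × closes — contains both R and ¬R.
                  branch 2.2.2.2.2 (add T S):
                    × closes — contains both S and ¬S.
11 branches closed, 10 open.
Each open branch fixes some atoms; the unmentioned ones are free. Counting distinct full assignments: branch {Q=F, R=F, S=T} (P) contributes 2 new; branch {Q=F, R=F} (P, S) contributes 2 new; branch {P=F, Q=F, R=F} (S) contributes 0 new; branch {Q=T, R=T, S=T} (P) contributes 2 new; branch {P=F, Q=T, R=T, S=T} (none free) contributes 0 new; branch {Q=T, R=T, S=T} (P) contributes 0 new; branch {P=F, Q=T, R=T} (S) contributes 1 new; branch {P=F, Q=T, R=T} (S) contributes 0 new; branch {P=F, Q=T, R=T, S=T} (none free) contributes 0 new; branch {P=T, Q=F, R=T, S=F} (none free) contributes 1 new. Total: 8.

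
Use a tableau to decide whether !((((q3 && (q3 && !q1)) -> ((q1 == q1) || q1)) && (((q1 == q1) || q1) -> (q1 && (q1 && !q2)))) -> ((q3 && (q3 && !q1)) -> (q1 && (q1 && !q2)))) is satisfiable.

Unsatisfiable

Initial set: {!((((q3 && (q3 && !q1)) -> ((q1 == q1) || q1)) && (((q1 == q1) || q1) -> (q1 && (q1 && !q2)))) -> ((q3 && (q3 && !q1)) -> (q1 && (q1 && !q2))))}.
!((((q3 && (q3 && !q1)) -> ((q1 == q1) || q1)) && (((q1 == q1) || q1) -> (q1 && (q1 && !q2)))) -> ((q3 && (q3 && !q1)) -> (q1 && (q1 && !q2)))): α-rule — add (((q3 && (q3 && !q1)) -> ((q1 == q1) || q1)) && (((q1 == q1) || q1) -> (q1 && (q1 && !q2)))), !((q3 && (q3 && !q1)) -> (q1 && (q1 && !q2))).
(((q3 && (q3 && !q1)) -> ((q1 == q1) || q1)) && (((q1 == q1) || q1) -> (q1 && (q1 && !q2)))): α-rule — add ((q3 && (q3 && !q1)) -> ((q1 == q1) || q1)), (((q1 == q1) || q1) -> (q1 && (q1 && !q2))).
!((q3 && (q3 && !q1)) -> (q1 && (q1 && !q2))): α-rule — add (q3 && (q3 && !q1)), !(q1 && (q1 && !q2)).
(q3 && (q3 && !q1)): α-rule — add q3, (q3 && !q1).
(q3 && !q1): α-rule — add q3, !q1.
((q3 && (q3 && !q1)) -> ((q1 == q1) || q1)): β-rule — branch into !(q3 && (q3 && !q1))  //  ((q1 == q1) || q1).
  branch 1 (add !(q3 && (q3 && !q1))):
    (((q1 == q1) || q1) -> (q1 && (q1 && !q2))): β-rule — branch into !((q1 == q1) || q1)  //  (q1 && (q1 && !q2)).
      branch 1.1 (add !((q1 == q1) || q1)):
        !((q1 == q1) || q1): α-rule — add !(q1 == q1), !q1.
        !(q1 && (q1 && !q2)): β-rule — branch into !q1  //  !(q1 && !q2).
          branch 1.1.1 (add !q1):
            !(q3 && (q3 && !q1)): β-rule — branch into !q3  //  !(q3 && !q1).
              branch 1.1.1.1 (add !q3):
                × closes — contains both q3 and !q3.
              branch 1.1.1.2 (add !(q3 && !q1)):
                !(q1 == q1): β-rule — branch into q1, !q1  //  !q1, q1.
                  branch 1.1.1.2.1 (add q1, !q1):
                    × closes — contains both q1 and !q1.
                  branch 1.1.1.2.2 (add !q1, q1):
                    × closes — contains both q1 and !q1.
          branch 1.1.2 (add !(q1 && !q2)):
            !(q3 && (q3 && !q1)): β-rule — branch into !q3  //  !(q3 && !q1).
              branch 1.1.2.1 (add !q3):
                × closes — contains both q3 and !q3.
              branch 1.1.2.2 (add !(q3 && !q1)):
                !(q1 == q1): β-rule — branch into q1, !q1  //  !q1, q1.
                  branch 1.1.2.2.1 (add q1, !q1):
                    × closes — contains both q1 and !q1.
                  branch 1.1.2.2.2 (add !q1, q1):
                    × closes — contains both q1 and !q1.
      branch 1.2 (add (q1 && (q1 && !q2))):
        (q1 && (q1 && !q2)): α-rule — add q1, (q1 && !q2).
        × closes — contains both q1 and !q1.
  branch 2 (add ((q1 == q1) || q1)):
    (((q1 == q1) || q1) -> (q1 && (q1 && !q2))): β-rule — branch into !((q1 == q1) || q1)  //  (q1 && (q1 && !q2)).
      branch 2.1 (add !((q1 == q1) || q1)):
        !((q1 == q1) || q1): α-rule — add !(q1 == q1), !q1.
        !(q1 && (q1 && !q2)): β-rule — branch into !q1  //  !(q1 && !q2).
          branch 2.1.1 (add !q1):
            ((q1 == q1) || q1): β-rule — branch into (q1 == q1)  //  q1.
              branch 2.1.1.1 (add (q1 == q1)):
                !(q1 == q1): β-rule — branch into q1, !q1  //  !q1, q1.
                  branch 2.1.1.1.1 (add q1, !q1):
                    × closes — contains both q1 and !q1.
                  branch 2.1.1.1.2 (add !q1, q1):
                    × closes — contains both q1 and !q1.
              branch 2.1.1.2 (add q1):
                × closes — contains both q1 and !q1.
          branch 2.1.2 (add !(q1 && !q2)):
            ((q1 == q1) || q1): β-rule — branch into (q1 == q1)  //  q1.
              branch 2.1.2.1 (add (q1 == q1)):
                !(q1 == q1): β-rule — branch into q1, !q1  //  !q1, q1.
                  branch 2.1.2.1.1 (add q1, !q1):
                    × closes — contains both q1 and !q1.
                  branch 2.1.2.1.2 (add !q1, q1):
                    × closes — contains both q1 and !q1.
              branch 2.1.2.2 (add q1):
                × closes — contains both q1 and !q1.
      branch 2.2 (add (q1 && (q1 && !q2))):
        (q1 && (q1 && !q2)): α-rule — add q1, (q1 && !q2).
        × closes — contains both q1 and !q1.
All 14 branches close.
Every branch closed; the formula is unsatisfiable.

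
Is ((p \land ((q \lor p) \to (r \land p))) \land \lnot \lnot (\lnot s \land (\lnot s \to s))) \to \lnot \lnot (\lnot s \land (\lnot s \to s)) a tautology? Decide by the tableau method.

Assume the negation and expand:
Initial set: {F (((p \land ((q \lor p) \to (r \land p))) \land \lnot \lnot (\lnot s \land (\lnot s \to s))) \to \lnot \lnot (\lnot s \land (\lnot s \to s)))}.
F (((p \land ((q \lor p) \to (r \land p))) \land \lnot \lnot (\lnot s \land (\lnot s \to s))) \to \lnot \lnot (\lnot s \land (\lnot s \to s))): α-rule — add T ((p \land ((q \lor p) \to (r \land p))) \land \lnot \lnot (\lnot s \land (\lnot s \to s))), F \lnot \lnot (\lnot s \land (\lnot s \to s)).
T ((p \land ((q \lor p) \to (r \land p))) \land \lnot \lnot (\lnot s \land (\lnot s \to s))): α-rule — add T (p \land ((q \lor p) \to (r \land p))), T \lnot \lnot (\lnot s \land (\lnot s \to s)).
F \lnot \lnot (\lnot s \land (\lnot s \to s)): drop double negation, giving F (\lnot s \land (\lnot s \to s)).
T (p \land ((q \lor p) \to (r \land p))): α-rule — add T p, T ((q \lor p) \to (r \land p)).
T \lnot \lnot (\lnot s \land (\lnot s \to s)): drop double negation, giving T (\lnot s \land (\lnot s \to s)).
T (\lnot s \land (\lnot s \to s)): α-rule — add T \lnot s, T (\lnot s \to s).
F (\lnot s \land (\lnot s \to s)): β-rule — branch into F \lnot s  //  F (\lnot s \to s).
  branch 1 (add F \lnot s):
    × closes — contains both s and \lnot s.
  branch 2 (add F (\lnot s \to s)):
    F (\lnot s \to s): α-rule — add T \lnot s, F s.
    T ((q \lor p) \to (r \land p)): β-rule — branch into F (q \lor p)  //  T (r \land p).
      branch 2.1 (add F (q \lor p)):
        F (q \lor p): α-rule — add F q, F p.
        × closes — contains both p and \lnot p.
      branch 2.2 (add T (r \land p)):
        T (r \land p): α-rule — add T r, T p.
        T (\lnot s \to s): β-rule — branch into F \lnot s  //  T s.
          branch 2.2.1 (add F \lnot s):
            × closes — contains both s and \lnot s.
          branch 2.2.2 (add T s):
            × closes — contains both s and \lnot s.
All 4 branches close.
Every branch closed, so the negation is unsatisfiable and the formula is valid.

Valid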